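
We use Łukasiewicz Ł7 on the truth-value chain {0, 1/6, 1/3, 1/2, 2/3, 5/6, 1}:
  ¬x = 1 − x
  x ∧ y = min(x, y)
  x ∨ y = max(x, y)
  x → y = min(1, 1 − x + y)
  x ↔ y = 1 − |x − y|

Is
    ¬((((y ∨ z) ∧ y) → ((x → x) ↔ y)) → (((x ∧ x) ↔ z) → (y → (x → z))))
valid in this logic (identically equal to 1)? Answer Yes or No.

Counterexample: take x = 0, y = 0, z = 0.
y ∨ z = 0 ∨ 0 = 0
(y ∨ z) ∧ y = 0 ∧ 0 = 0
x → x = 0 → 0 = 1
(x → x) ↔ y = 1 ↔ 0 = 0
((y ∨ z) ∧ y) → ((x → x) ↔ y) = 0 → 0 = 1
x ∧ x = 0 ∧ 0 = 0
(x ∧ x) ↔ z = 0 ↔ 0 = 1
x → z = 0 → 0 = 1
y → (x → z) = 0 → 1 = 1
((x ∧ x) ↔ z) → (y → (x → z)) = 1 → 1 = 1
(((y ∨ z) ∧ y) → ((x → x) ↔ y)) → (((x ∧ x) ↔ z) → (y → (x → z))) = 1 → 1 = 1
¬((((y ∨ z) ∧ y) → ((x → x) ↔ y)) → (((x ∧ x) ↔ z) → (y → (x → z)))) = ¬1 = 0
This gives 0 ≠ 1.

No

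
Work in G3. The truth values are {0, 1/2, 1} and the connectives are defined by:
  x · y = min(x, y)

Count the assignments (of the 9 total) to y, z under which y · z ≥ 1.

1

y = 0, z = 0 ↦ 0  <
y = 0, z = 1/2 ↦ 0  <
y = 0, z = 1 ↦ 0  <
y = 1/2, z = 0 ↦ 0  <
y = 1/2, z = 1/2 ↦ 1/2  <
y = 1/2, z = 1 ↦ 1/2  <
y = 1, z = 0 ↦ 0  <
y = 1, z = 1/2 ↦ 1/2  <
y = 1, z = 1 ↦ 1  ≥
So 1 of the 9 assignments meets the threshold.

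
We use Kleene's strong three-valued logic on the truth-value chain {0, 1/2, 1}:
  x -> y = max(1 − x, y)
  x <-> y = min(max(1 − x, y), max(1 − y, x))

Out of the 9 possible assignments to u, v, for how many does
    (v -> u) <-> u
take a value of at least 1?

u = 0, v = 0 ↦ 0  <
u = 0, v = 1/2 ↦ 1/2  <
u = 0, v = 1 ↦ 1  ≥
u = 1/2, v = 0 ↦ 1/2  <
u = 1/2, v = 1/2 ↦ 1/2  <
u = 1/2, v = 1 ↦ 1/2  <
u = 1, v = 0 ↦ 1  ≥
u = 1, v = 1/2 ↦ 1  ≥
u = 1, v = 1 ↦ 1  ≥
So 4 of the 9 assignments meet the threshold.

4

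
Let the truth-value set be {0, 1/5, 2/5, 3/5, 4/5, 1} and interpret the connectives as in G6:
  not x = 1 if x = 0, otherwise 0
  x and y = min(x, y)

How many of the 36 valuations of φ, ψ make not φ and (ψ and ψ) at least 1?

1

value 1: 1 assignment (counts)
value 4/5: 1 assignment
value 3/5: 1 assignment
value 2/5: 1 assignment
value 1/5: 1 assignment
value 0: 31 assignments
So 1 of the 36 assignments meets the threshold.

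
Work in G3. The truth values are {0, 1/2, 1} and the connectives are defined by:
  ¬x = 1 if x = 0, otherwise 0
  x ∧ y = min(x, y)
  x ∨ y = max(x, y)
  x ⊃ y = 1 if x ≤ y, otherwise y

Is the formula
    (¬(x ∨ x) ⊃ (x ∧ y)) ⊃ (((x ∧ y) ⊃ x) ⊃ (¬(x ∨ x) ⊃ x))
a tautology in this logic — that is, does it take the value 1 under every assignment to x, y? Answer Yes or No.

x = 0, y = 0 ↦ 1
x = 0, y = 1/2 ↦ 1
x = 0, y = 1 ↦ 1
x = 1/2, y = 0 ↦ 1
x = 1/2, y = 1/2 ↦ 1
x = 1/2, y = 1 ↦ 1
x = 1, y = 0 ↦ 1
x = 1, y = 1/2 ↦ 1
x = 1, y = 1 ↦ 1
Every assignment gives a value ≥ 1.

Yes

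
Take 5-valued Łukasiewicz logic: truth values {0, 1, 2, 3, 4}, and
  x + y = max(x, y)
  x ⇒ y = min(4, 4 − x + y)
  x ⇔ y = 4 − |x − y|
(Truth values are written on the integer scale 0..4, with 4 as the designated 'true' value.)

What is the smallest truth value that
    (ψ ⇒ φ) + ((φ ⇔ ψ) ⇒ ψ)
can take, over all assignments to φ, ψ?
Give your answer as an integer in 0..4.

Take φ = 0, ψ = 1:
ψ ⇒ φ = 1 ⇒ 0 = 3
φ ⇔ ψ = 0 ⇔ 1 = 3
(φ ⇔ ψ) ⇒ ψ = 3 ⇒ 1 = 2
(ψ ⇒ φ) + ((φ ⇔ ψ) ⇒ ψ) = 3 + 2 = 3
No assignment yields a value below 3, so this is the minimum.

3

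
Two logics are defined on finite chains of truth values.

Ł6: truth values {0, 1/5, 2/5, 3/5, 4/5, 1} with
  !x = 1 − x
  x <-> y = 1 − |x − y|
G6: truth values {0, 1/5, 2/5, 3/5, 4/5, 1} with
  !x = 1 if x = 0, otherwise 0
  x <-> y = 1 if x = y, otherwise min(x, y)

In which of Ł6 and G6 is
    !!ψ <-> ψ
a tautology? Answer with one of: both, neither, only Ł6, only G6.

In Ł6: every assignment gives 1 — tautology.
In G6: at ψ = 1/5 the value is 1/5 — not a tautology.

only Ł6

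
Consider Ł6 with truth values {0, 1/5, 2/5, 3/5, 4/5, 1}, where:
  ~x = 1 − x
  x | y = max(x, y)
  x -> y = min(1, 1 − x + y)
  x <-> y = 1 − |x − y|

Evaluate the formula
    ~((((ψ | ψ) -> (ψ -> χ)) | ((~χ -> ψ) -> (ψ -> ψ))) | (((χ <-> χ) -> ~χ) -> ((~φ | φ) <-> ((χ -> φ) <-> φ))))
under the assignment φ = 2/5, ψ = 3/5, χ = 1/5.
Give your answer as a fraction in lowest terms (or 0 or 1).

ψ | ψ = 3/5 | 3/5 = 3/5
ψ -> χ = 3/5 -> 1/5 = 3/5
(ψ | ψ) -> (ψ -> χ) = 3/5 -> 3/5 = 1
~χ = ~1/5 = 4/5
~χ -> ψ = 4/5 -> 3/5 = 4/5
ψ -> ψ = 3/5 -> 3/5 = 1
(~χ -> ψ) -> (ψ -> ψ) = 4/5 -> 1 = 1
((ψ | ψ) -> (ψ -> χ)) | ((~χ -> ψ) -> (ψ -> ψ)) = 1 | 1 = 1
χ <-> χ = 1/5 <-> 1/5 = 1
~χ = ~1/5 = 4/5
(χ <-> χ) -> ~χ = 1 -> 4/5 = 4/5
~φ = ~2/5 = 3/5
~φ | φ = 3/5 | 2/5 = 3/5
χ -> φ = 1/5 -> 2/5 = 1
(χ -> φ) <-> φ = 1 <-> 2/5 = 2/5
(~φ | φ) <-> ((χ -> φ) <-> φ) = 3/5 <-> 2/5 = 4/5
((χ <-> χ) -> ~χ) -> ((~φ | φ) <-> ((χ -> φ) <-> φ)) = 4/5 -> 4/5 = 1
(((ψ | ψ) -> (ψ -> χ)) | ((~χ -> ψ) -> (ψ -> ψ))) | (((χ <-> χ) -> ~χ) -> ((~φ | φ) <-> ((χ -> φ) <-> φ))) = 1 | 1 = 1
~((((ψ | ψ) -> (ψ -> χ)) | ((~χ -> ψ) -> (ψ -> ψ))) | (((χ <-> χ) -> ~χ) -> ((~φ | φ) <-> ((χ -> φ) <-> φ)))) = ~1 = 0

0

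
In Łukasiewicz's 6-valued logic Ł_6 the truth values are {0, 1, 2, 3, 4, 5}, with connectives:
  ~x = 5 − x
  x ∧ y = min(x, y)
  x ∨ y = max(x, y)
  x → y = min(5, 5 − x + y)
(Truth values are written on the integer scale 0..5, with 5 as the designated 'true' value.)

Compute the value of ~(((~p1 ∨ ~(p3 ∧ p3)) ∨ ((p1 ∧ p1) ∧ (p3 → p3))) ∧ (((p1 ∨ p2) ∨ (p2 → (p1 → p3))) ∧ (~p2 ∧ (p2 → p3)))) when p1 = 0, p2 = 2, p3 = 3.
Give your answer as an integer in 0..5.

2

~p1 = ~0 = 5
p3 ∧ p3 = 3 ∧ 3 = 3
~(p3 ∧ p3) = ~3 = 2
~p1 ∨ ~(p3 ∧ p3) = 5 ∨ 2 = 5
p1 ∧ p1 = 0 ∧ 0 = 0
p3 → p3 = 3 → 3 = 5
(p1 ∧ p1) ∧ (p3 → p3) = 0 ∧ 5 = 0
(~p1 ∨ ~(p3 ∧ p3)) ∨ ((p1 ∧ p1) ∧ (p3 → p3)) = 5 ∨ 0 = 5
p1 ∨ p2 = 0 ∨ 2 = 2
p1 → p3 = 0 → 3 = 5
p2 → (p1 → p3) = 2 → 5 = 5
(p1 ∨ p2) ∨ (p2 → (p1 → p3)) = 2 ∨ 5 = 5
~p2 = ~2 = 3
p2 → p3 = 2 → 3 = 5
~p2 ∧ (p2 → p3) = 3 ∧ 5 = 3
((p1 ∨ p2) ∨ (p2 → (p1 → p3))) ∧ (~p2 ∧ (p2 → p3)) = 5 ∧ 3 = 3
((~p1 ∨ ~(p3 ∧ p3)) ∨ ((p1 ∧ p1) ∧ (p3 → p3))) ∧ (((p1 ∨ p2) ∨ (p2 → (p1 → p3))) ∧ (~p2 ∧ (p2 → p3))) = 5 ∧ 3 = 3
~(((~p1 ∨ ~(p3 ∧ p3)) ∨ ((p1 ∧ p1) ∧ (p3 → p3))) ∧ (((p1 ∨ p2) ∨ (p2 → (p1 → p3))) ∧ (~p2 ∧ (p2 → p3)))) = ~3 = 2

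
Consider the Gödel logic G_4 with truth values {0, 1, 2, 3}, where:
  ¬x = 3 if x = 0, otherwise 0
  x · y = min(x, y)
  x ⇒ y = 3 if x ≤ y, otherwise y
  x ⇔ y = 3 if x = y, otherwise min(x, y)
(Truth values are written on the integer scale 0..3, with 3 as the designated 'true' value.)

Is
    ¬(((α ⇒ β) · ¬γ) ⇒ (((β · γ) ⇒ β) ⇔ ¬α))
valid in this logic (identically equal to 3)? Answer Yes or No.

No

Counterexample: take α = 0, β = 0, γ = 0.
α ⇒ β = 0 ⇒ 0 = 3
¬γ = ¬0 = 3
(α ⇒ β) · ¬γ = 3 · 3 = 3
β · γ = 0 · 0 = 0
(β · γ) ⇒ β = 0 ⇒ 0 = 3
¬α = ¬0 = 3
((β · γ) ⇒ β) ⇔ ¬α = 3 ⇔ 3 = 3
((α ⇒ β) · ¬γ) ⇒ (((β · γ) ⇒ β) ⇔ ¬α) = 3 ⇒ 3 = 3
¬(((α ⇒ β) · ¬γ) ⇒ (((β · γ) ⇒ β) ⇔ ¬α)) = ¬3 = 0
This gives 0 ≠ 3.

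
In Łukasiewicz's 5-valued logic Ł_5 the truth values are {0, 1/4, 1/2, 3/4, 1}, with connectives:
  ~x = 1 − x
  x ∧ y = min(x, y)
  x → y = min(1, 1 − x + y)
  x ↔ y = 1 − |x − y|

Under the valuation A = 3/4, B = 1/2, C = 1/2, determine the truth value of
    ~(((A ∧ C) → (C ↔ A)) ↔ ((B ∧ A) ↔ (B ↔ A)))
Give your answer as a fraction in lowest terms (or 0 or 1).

1/4

A ∧ C = 3/4 ∧ 1/2 = 1/2
C ↔ A = 1/2 ↔ 3/4 = 3/4
(A ∧ C) → (C ↔ A) = 1/2 → 3/4 = 1
B ∧ A = 1/2 ∧ 3/4 = 1/2
B ↔ A = 1/2 ↔ 3/4 = 3/4
(B ∧ A) ↔ (B ↔ A) = 1/2 ↔ 3/4 = 3/4
((A ∧ C) → (C ↔ A)) ↔ ((B ∧ A) ↔ (B ↔ A)) = 1 ↔ 3/4 = 3/4
~(((A ∧ C) → (C ↔ A)) ↔ ((B ∧ A) ↔ (B ↔ A))) = ~3/4 = 1/4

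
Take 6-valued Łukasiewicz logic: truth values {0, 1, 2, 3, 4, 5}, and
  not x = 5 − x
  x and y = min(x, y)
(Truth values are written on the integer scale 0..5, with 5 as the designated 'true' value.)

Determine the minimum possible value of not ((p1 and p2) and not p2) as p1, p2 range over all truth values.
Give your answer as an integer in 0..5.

Take p1 = 2, p2 = 2:
p1 and p2 = 2 and 2 = 2
not p2 = not 2 = 3
(p1 and p2) and not p2 = 2 and 3 = 2
not ((p1 and p2) and not p2) = not 2 = 3
No assignment yields a value below 3, so this is the minimum.

3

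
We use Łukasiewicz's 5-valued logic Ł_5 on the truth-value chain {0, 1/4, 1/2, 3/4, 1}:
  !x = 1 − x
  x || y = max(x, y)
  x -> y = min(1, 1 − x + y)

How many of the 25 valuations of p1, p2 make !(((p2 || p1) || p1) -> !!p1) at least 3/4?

value 1: 1 assignment (counts)
value 3/4: 2 assignments (counts)
value 1/2: 3 assignments
value 1/4: 4 assignments
value 0: 15 assignments
So 3 of the 25 assignments meet the threshold.

3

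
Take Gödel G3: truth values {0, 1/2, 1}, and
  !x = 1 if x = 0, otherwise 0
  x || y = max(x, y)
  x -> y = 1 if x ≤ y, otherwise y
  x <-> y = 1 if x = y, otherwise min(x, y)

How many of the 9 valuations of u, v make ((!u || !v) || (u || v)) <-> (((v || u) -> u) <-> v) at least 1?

2

u = 0, v = 0 ↦ 0  <
u = 0, v = 1/2 ↦ 0  <
u = 0, v = 1 ↦ 0  <
u = 1/2, v = 0 ↦ 0  <
u = 1/2, v = 1/2 ↦ 1  ≥
u = 1/2, v = 1 ↦ 1/2  <
u = 1, v = 0 ↦ 0  <
u = 1, v = 1/2 ↦ 1/2  <
u = 1, v = 1 ↦ 1  ≥
So 2 of the 9 assignments meet the threshold.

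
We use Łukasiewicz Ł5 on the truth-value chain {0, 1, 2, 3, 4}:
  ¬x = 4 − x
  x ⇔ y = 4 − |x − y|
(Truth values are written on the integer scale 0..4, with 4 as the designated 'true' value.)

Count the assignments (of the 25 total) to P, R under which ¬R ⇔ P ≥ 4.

value 4: 5 assignments (counts)
value 3: 8 assignments
value 2: 6 assignments
value 1: 4 assignments
value 0: 2 assignments
So 5 of the 25 assignments meet the threshold.

5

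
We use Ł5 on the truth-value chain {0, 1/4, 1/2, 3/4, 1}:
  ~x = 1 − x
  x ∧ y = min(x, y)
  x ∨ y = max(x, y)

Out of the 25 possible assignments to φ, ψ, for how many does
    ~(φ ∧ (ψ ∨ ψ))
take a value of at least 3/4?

value 1: 9 assignments (counts)
value 3/4: 7 assignments (counts)
value 1/2: 5 assignments
value 1/4: 3 assignments
value 0: 1 assignment
So 16 of the 25 assignments meet the threshold.

16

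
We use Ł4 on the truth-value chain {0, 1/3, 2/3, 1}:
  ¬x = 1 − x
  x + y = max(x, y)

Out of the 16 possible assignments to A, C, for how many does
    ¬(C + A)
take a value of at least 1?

1

A = 0, C = 0 ↦ 1  ≥
A = 0, C = 1/3 ↦ 2/3  <
A = 0, C = 2/3 ↦ 1/3  <
A = 0, C = 1 ↦ 0  <
A = 1/3, C = 0 ↦ 2/3  <
A = 1/3, C = 1/3 ↦ 2/3  <
A = 1/3, C = 2/3 ↦ 1/3  <
A = 1/3, C = 1 ↦ 0  <
A = 2/3, C = 0 ↦ 1/3  <
A = 2/3, C = 1/3 ↦ 1/3  <
A = 2/3, C = 2/3 ↦ 1/3  <
A = 2/3, C = 1 ↦ 0  <
A = 1, C = 0 ↦ 0  <
A = 1, C = 1/3 ↦ 0  <
A = 1, C = 2/3 ↦ 0  <
A = 1, C = 1 ↦ 0  <
So 1 of the 16 assignments meets the threshold.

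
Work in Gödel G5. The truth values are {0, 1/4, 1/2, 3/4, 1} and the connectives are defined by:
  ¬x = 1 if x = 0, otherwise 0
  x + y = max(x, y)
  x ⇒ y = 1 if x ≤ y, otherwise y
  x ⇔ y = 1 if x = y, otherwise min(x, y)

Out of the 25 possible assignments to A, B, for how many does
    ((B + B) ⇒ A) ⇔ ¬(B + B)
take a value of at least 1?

value 1: 9 assignments (counts)
value 0: 16 assignments
So 9 of the 25 assignments meet the threshold.

9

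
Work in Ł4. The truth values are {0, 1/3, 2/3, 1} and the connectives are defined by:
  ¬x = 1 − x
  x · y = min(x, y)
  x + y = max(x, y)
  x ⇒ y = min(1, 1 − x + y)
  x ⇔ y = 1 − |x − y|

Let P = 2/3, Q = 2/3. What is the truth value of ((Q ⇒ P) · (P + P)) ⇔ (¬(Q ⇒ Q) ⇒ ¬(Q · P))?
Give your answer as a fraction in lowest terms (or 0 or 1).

Q ⇒ P = 2/3 ⇒ 2/3 = 1
P + P = 2/3 + 2/3 = 2/3
(Q ⇒ P) · (P + P) = 1 · 2/3 = 2/3
Q ⇒ Q = 2/3 ⇒ 2/3 = 1
¬(Q ⇒ Q) = ¬1 = 0
Q · P = 2/3 · 2/3 = 2/3
¬(Q · P) = ¬2/3 = 1/3
¬(Q ⇒ Q) ⇒ ¬(Q · P) = 0 ⇒ 1/3 = 1
((Q ⇒ P) · (P + P)) ⇔ (¬(Q ⇒ Q) ⇒ ¬(Q · P)) = 2/3 ⇔ 1 = 2/3

2/3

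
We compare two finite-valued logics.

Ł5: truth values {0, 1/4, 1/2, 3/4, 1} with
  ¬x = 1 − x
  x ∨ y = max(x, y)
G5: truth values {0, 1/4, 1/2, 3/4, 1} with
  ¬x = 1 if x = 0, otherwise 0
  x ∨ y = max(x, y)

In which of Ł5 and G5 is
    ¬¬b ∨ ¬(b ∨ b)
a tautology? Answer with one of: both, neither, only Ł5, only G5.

In Ł5: at b = 1/4 the value is 3/4 — not a tautology.
In G5: every assignment gives 1 — tautology.

only G5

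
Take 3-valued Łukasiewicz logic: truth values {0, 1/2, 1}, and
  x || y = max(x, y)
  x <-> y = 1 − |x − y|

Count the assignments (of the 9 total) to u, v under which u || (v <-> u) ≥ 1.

u = 0, v = 0 ↦ 1  ≥
u = 0, v = 1/2 ↦ 1/2  <
u = 0, v = 1 ↦ 0  <
u = 1/2, v = 0 ↦ 1/2  <
u = 1/2, v = 1/2 ↦ 1  ≥
u = 1/2, v = 1 ↦ 1/2  <
u = 1, v = 0 ↦ 1  ≥
u = 1, v = 1/2 ↦ 1  ≥
u = 1, v = 1 ↦ 1  ≥
So 5 of the 9 assignments meet the threshold.

5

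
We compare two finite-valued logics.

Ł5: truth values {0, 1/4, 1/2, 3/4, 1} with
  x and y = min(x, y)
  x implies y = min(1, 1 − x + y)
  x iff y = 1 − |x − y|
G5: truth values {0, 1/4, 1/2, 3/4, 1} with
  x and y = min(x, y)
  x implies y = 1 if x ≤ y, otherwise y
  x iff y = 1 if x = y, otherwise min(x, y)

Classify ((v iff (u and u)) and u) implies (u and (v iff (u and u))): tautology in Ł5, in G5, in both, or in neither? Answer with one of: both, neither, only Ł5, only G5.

both

In Ł5: every assignment gives 1 — tautology.
In G5: every assignment gives 1 — tautology.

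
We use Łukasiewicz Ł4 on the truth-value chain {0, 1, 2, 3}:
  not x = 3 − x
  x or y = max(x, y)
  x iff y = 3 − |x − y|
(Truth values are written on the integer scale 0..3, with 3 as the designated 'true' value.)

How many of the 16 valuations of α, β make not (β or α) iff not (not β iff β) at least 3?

5

α = 0, β = 0 ↦ 3  ≥
α = 0, β = 1 ↦ 2  <
α = 0, β = 2 ↦ 3  ≥
α = 0, β = 3 ↦ 0  <
α = 1, β = 0 ↦ 2  <
α = 1, β = 1 ↦ 2  <
α = 1, β = 2 ↦ 3  ≥
α = 1, β = 3 ↦ 0  <
α = 2, β = 0 ↦ 1  <
α = 2, β = 1 ↦ 3  ≥
α = 2, β = 2 ↦ 3  ≥
α = 2, β = 3 ↦ 0  <
α = 3, β = 0 ↦ 0  <
α = 3, β = 1 ↦ 2  <
α = 3, β = 2 ↦ 2  <
α = 3, β = 3 ↦ 0  <
So 5 of the 16 assignments meet the threshold.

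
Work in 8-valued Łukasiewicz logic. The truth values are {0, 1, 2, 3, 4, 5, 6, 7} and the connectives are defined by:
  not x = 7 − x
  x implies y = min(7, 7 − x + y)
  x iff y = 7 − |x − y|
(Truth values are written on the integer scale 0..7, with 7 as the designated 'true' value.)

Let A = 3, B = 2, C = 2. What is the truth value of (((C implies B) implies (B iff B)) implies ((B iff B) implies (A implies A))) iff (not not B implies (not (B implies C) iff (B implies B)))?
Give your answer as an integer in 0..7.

5

C implies B = 2 implies 2 = 7
B iff B = 2 iff 2 = 7
(C implies B) implies (B iff B) = 7 implies 7 = 7
B iff B = 2 iff 2 = 7
A implies A = 3 implies 3 = 7
(B iff B) implies (A implies A) = 7 implies 7 = 7
((C implies B) implies (B iff B)) implies ((B iff B) implies (A implies A)) = 7 implies 7 = 7
not B = not 2 = 5
not not B = not 5 = 2
B implies C = 2 implies 2 = 7
not (B implies C) = not 7 = 0
B implies B = 2 implies 2 = 7
not (B implies C) iff (B implies B) = 0 iff 7 = 0
not not B implies (not (B implies C) iff (B implies B)) = 2 implies 0 = 5
(((C implies B) implies (B iff B)) implies ((B iff B) implies (A implies A))) iff (not not B implies (not (B implies C) iff (B implies B))) = 7 iff 5 = 5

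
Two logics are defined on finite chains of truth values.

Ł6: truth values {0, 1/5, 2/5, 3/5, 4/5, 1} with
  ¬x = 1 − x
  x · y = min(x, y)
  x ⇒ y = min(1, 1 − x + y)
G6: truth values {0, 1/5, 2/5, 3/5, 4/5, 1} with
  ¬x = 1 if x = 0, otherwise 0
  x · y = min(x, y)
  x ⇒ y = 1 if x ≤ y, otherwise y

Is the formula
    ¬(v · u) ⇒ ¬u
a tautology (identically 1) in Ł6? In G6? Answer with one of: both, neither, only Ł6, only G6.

neither

In Ł6: at u = 1/5, v = 0 the value is 4/5 — not a tautology.
In G6: at u = 1/5, v = 0 the value is 0 — not a tautology.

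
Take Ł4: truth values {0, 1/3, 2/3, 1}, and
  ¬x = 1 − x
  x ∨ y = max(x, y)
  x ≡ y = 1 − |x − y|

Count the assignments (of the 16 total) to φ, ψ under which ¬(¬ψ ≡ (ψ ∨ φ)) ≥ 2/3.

7

φ = 0, ψ = 0 ↦ 1  ≥
φ = 0, ψ = 1/3 ↦ 1/3  <
φ = 0, ψ = 2/3 ↦ 1/3  <
φ = 0, ψ = 1 ↦ 1  ≥
φ = 1/3, ψ = 0 ↦ 2/3  ≥
φ = 1/3, ψ = 1/3 ↦ 1/3  <
φ = 1/3, ψ = 2/3 ↦ 1/3  <
φ = 1/3, ψ = 1 ↦ 1  ≥
φ = 2/3, ψ = 0 ↦ 1/3  <
φ = 2/3, ψ = 1/3 ↦ 0  <
φ = 2/3, ψ = 2/3 ↦ 1/3  <
φ = 2/3, ψ = 1 ↦ 1  ≥
φ = 1, ψ = 0 ↦ 0  <
φ = 1, ψ = 1/3 ↦ 1/3  <
φ = 1, ψ = 2/3 ↦ 2/3  ≥
φ = 1, ψ = 1 ↦ 1  ≥
So 7 of the 16 assignments meet the threshold.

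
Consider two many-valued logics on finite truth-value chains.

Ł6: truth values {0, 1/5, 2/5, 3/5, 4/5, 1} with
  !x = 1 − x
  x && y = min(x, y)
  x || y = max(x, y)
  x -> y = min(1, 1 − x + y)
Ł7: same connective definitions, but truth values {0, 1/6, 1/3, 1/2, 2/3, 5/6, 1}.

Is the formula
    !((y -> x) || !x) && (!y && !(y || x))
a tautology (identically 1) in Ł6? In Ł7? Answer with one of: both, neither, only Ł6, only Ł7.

neither

In Ł6: at x = 0, y = 0 the value is 0 — not a tautology.
In Ł7: at x = 0, y = 0 the value is 0 — not a tautology.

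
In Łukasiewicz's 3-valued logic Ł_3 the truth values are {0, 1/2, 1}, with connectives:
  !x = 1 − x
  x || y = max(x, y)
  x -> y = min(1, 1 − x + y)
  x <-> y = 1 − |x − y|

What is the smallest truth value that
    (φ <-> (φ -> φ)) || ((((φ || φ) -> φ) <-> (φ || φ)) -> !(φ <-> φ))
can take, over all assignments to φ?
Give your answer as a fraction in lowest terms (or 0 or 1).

1/2

Take φ = 1/2:
φ -> φ = 1/2 -> 1/2 = 1
φ <-> (φ -> φ) = 1/2 <-> 1 = 1/2
φ || φ = 1/2 || 1/2 = 1/2
(φ || φ) -> φ = 1/2 -> 1/2 = 1
φ || φ = 1/2 || 1/2 = 1/2
((φ || φ) -> φ) <-> (φ || φ) = 1 <-> 1/2 = 1/2
φ <-> φ = 1/2 <-> 1/2 = 1
!(φ <-> φ) = !1 = 0
(((φ || φ) -> φ) <-> (φ || φ)) -> !(φ <-> φ) = 1/2 -> 0 = 1/2
(φ <-> (φ -> φ)) || ((((φ || φ) -> φ) <-> (φ || φ)) -> !(φ <-> φ)) = 1/2 || 1/2 = 1/2
No assignment yields a value below 1/2, so this is the minimum.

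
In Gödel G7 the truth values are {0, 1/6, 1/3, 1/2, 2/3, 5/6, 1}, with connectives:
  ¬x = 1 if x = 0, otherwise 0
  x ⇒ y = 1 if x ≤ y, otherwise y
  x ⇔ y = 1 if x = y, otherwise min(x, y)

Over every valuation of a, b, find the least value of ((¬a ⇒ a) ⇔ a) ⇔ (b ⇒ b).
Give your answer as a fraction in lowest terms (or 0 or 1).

Take a = 1/6, b = 0:
¬a = ¬1/6 = 0
¬a ⇒ a = 0 ⇒ 1/6 = 1
(¬a ⇒ a) ⇔ a = 1 ⇔ 1/6 = 1/6
b ⇒ b = 0 ⇒ 0 = 1
((¬a ⇒ a) ⇔ a) ⇔ (b ⇒ b) = 1/6 ⇔ 1 = 1/6
No assignment yields a value below 1/6, so this is the minimum.

1/6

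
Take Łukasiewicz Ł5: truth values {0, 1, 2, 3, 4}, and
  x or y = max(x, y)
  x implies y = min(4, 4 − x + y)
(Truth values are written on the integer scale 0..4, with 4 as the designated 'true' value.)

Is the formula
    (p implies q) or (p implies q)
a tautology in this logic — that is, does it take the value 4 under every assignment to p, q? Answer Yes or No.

No

Counterexample: take p = 1, q = 0.
p implies q = 1 implies 0 = 3
p implies q = 1 implies 0 = 3
(p implies q) or (p implies q) = 3 or 3 = 3
This gives 3 ≠ 4.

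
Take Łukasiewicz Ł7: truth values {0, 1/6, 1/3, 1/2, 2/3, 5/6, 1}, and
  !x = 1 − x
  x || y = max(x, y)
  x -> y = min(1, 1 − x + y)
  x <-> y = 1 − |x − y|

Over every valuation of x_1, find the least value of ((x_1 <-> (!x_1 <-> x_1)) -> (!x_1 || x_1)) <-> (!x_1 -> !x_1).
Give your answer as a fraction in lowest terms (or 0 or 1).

2/3

Take x_1 = 2/3:
!x_1 = !2/3 = 1/3
!x_1 <-> x_1 = 1/3 <-> 2/3 = 2/3
x_1 <-> (!x_1 <-> x_1) = 2/3 <-> 2/3 = 1
!x_1 = !2/3 = 1/3
!x_1 || x_1 = 1/3 || 2/3 = 2/3
(x_1 <-> (!x_1 <-> x_1)) -> (!x_1 || x_1) = 1 -> 2/3 = 2/3
!x_1 = !2/3 = 1/3
!x_1 = !2/3 = 1/3
!x_1 -> !x_1 = 1/3 -> 1/3 = 1
((x_1 <-> (!x_1 <-> x_1)) -> (!x_1 || x_1)) <-> (!x_1 -> !x_1) = 2/3 <-> 1 = 2/3
No assignment yields a value below 2/3, so this is the minimum.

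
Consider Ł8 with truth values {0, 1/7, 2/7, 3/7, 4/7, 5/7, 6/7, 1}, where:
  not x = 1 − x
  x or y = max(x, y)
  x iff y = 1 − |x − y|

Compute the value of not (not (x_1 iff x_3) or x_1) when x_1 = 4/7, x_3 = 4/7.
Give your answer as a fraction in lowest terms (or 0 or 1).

x_1 iff x_3 = 4/7 iff 4/7 = 1
not (x_1 iff x_3) = not 1 = 0
not (x_1 iff x_3) or x_1 = 0 or 4/7 = 4/7
not (not (x_1 iff x_3) or x_1) = not 4/7 = 3/7

3/7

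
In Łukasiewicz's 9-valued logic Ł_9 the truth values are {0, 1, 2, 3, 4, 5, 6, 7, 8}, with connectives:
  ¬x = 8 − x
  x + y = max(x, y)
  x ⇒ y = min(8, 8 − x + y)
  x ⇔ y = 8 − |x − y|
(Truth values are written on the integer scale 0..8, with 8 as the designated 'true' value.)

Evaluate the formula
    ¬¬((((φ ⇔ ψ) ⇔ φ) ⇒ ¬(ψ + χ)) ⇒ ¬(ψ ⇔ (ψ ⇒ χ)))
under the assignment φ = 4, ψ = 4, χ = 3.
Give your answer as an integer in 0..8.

φ ⇔ ψ = 4 ⇔ 4 = 8
(φ ⇔ ψ) ⇔ φ = 8 ⇔ 4 = 4
ψ + χ = 4 + 3 = 4
¬(ψ + χ) = ¬4 = 4
((φ ⇔ ψ) ⇔ φ) ⇒ ¬(ψ + χ) = 4 ⇒ 4 = 8
ψ ⇒ χ = 4 ⇒ 3 = 7
ψ ⇔ (ψ ⇒ χ) = 4 ⇔ 7 = 5
¬(ψ ⇔ (ψ ⇒ χ)) = ¬5 = 3
(((φ ⇔ ψ) ⇔ φ) ⇒ ¬(ψ + χ)) ⇒ ¬(ψ ⇔ (ψ ⇒ χ)) = 8 ⇒ 3 = 3
¬((((φ ⇔ ψ) ⇔ φ) ⇒ ¬(ψ + χ)) ⇒ ¬(ψ ⇔ (ψ ⇒ χ))) = ¬3 = 5
¬¬((((φ ⇔ ψ) ⇔ φ) ⇒ ¬(ψ + χ)) ⇒ ¬(ψ ⇔ (ψ ⇒ χ))) = ¬5 = 3

3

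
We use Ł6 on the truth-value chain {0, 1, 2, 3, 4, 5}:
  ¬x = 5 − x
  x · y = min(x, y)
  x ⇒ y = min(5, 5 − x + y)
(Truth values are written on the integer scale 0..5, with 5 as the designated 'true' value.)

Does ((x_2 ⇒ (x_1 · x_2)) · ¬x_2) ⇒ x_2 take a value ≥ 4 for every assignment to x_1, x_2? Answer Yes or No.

Counterexample: take x_1 = 0, x_2 = 0.
x_1 · x_2 = 0 · 0 = 0
x_2 ⇒ (x_1 · x_2) = 0 ⇒ 0 = 5
¬x_2 = ¬0 = 5
(x_2 ⇒ (x_1 · x_2)) · ¬x_2 = 5 · 5 = 5
((x_2 ⇒ (x_1 · x_2)) · ¬x_2) ⇒ x_2 = 5 ⇒ 0 = 0
This gives 0, which is below 4.

No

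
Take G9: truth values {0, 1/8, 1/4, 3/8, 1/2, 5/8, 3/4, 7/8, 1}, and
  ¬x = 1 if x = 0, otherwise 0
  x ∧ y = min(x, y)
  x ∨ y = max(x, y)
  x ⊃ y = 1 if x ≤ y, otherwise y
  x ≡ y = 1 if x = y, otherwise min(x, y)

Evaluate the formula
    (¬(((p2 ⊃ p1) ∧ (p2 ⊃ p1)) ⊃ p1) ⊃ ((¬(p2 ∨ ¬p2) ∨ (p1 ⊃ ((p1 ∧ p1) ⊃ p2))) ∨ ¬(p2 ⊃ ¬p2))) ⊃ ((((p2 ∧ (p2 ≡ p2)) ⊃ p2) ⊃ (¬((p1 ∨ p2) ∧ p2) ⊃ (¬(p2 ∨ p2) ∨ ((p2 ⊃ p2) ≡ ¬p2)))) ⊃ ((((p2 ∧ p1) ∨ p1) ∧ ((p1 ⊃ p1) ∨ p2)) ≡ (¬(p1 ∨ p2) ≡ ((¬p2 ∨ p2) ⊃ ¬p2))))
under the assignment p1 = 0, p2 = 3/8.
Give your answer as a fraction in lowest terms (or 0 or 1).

0

p2 ⊃ p1 = 3/8 ⊃ 0 = 0
p2 ⊃ p1 = 3/8 ⊃ 0 = 0
(p2 ⊃ p1) ∧ (p2 ⊃ p1) = 0 ∧ 0 = 0
((p2 ⊃ p1) ∧ (p2 ⊃ p1)) ⊃ p1 = 0 ⊃ 0 = 1
¬(((p2 ⊃ p1) ∧ (p2 ⊃ p1)) ⊃ p1) = ¬1 = 0
¬p2 = ¬3/8 = 0
p2 ∨ ¬p2 = 3/8 ∨ 0 = 3/8
¬(p2 ∨ ¬p2) = ¬3/8 = 0
p1 ∧ p1 = 0 ∧ 0 = 0
(p1 ∧ p1) ⊃ p2 = 0 ⊃ 3/8 = 1
p1 ⊃ ((p1 ∧ p1) ⊃ p2) = 0 ⊃ 1 = 1
¬(p2 ∨ ¬p2) ∨ (p1 ⊃ ((p1 ∧ p1) ⊃ p2)) = 0 ∨ 1 = 1
¬p2 = ¬3/8 = 0
p2 ⊃ ¬p2 = 3/8 ⊃ 0 = 0
¬(p2 ⊃ ¬p2) = ¬0 = 1
(¬(p2 ∨ ¬p2) ∨ (p1 ⊃ ((p1 ∧ p1) ⊃ p2))) ∨ ¬(p2 ⊃ ¬p2) = 1 ∨ 1 = 1
¬(((p2 ⊃ p1) ∧ (p2 ⊃ p1)) ⊃ p1) ⊃ ((¬(p2 ∨ ¬p2) ∨ (p1 ⊃ ((p1 ∧ p1) ⊃ p2))) ∨ ¬(p2 ⊃ ¬p2)) = 0 ⊃ 1 = 1
p2 ≡ p2 = 3/8 ≡ 3/8 = 1
p2 ∧ (p2 ≡ p2) = 3/8 ∧ 1 = 3/8
(p2 ∧ (p2 ≡ p2)) ⊃ p2 = 3/8 ⊃ 3/8 = 1
p1 ∨ p2 = 0 ∨ 3/8 = 3/8
(p1 ∨ p2) ∧ p2 = 3/8 ∧ 3/8 = 3/8
¬((p1 ∨ p2) ∧ p2) = ¬3/8 = 0
p2 ∨ p2 = 3/8 ∨ 3/8 = 3/8
¬(p2 ∨ p2) = ¬3/8 = 0
p2 ⊃ p2 = 3/8 ⊃ 3/8 = 1
¬p2 = ¬3/8 = 0
(p2 ⊃ p2) ≡ ¬p2 = 1 ≡ 0 = 0
¬(p2 ∨ p2) ∨ ((p2 ⊃ p2) ≡ ¬p2) = 0 ∨ 0 = 0
¬((p1 ∨ p2) ∧ p2) ⊃ (¬(p2 ∨ p2) ∨ ((p2 ⊃ p2) ≡ ¬p2)) = 0 ⊃ 0 = 1
((p2 ∧ (p2 ≡ p2)) ⊃ p2) ⊃ (¬((p1 ∨ p2) ∧ p2) ⊃ (¬(p2 ∨ p2) ∨ ((p2 ⊃ p2) ≡ ¬p2))) = 1 ⊃ 1 = 1
p2 ∧ p1 = 3/8 ∧ 0 = 0
(p2 ∧ p1) ∨ p1 = 0 ∨ 0 = 0
p1 ⊃ p1 = 0 ⊃ 0 = 1
(p1 ⊃ p1) ∨ p2 = 1 ∨ 3/8 = 1
((p2 ∧ p1) ∨ p1) ∧ ((p1 ⊃ p1) ∨ p2) = 0 ∧ 1 = 0
p1 ∨ p2 = 0 ∨ 3/8 = 3/8
¬(p1 ∨ p2) = ¬3/8 = 0
¬p2 = ¬3/8 = 0
¬p2 ∨ p2 = 0 ∨ 3/8 = 3/8
¬p2 = ¬3/8 = 0
(¬p2 ∨ p2) ⊃ ¬p2 = 3/8 ⊃ 0 = 0
¬(p1 ∨ p2) ≡ ((¬p2 ∨ p2) ⊃ ¬p2) = 0 ≡ 0 = 1
(((p2 ∧ p1) ∨ p1) ∧ ((p1 ⊃ p1) ∨ p2)) ≡ (¬(p1 ∨ p2) ≡ ((¬p2 ∨ p2) ⊃ ¬p2)) = 0 ≡ 1 = 0
(((p2 ∧ (p2 ≡ p2)) ⊃ p2) ⊃ (¬((p1 ∨ p2) ∧ p2) ⊃ (¬(p2 ∨ p2) ∨ ((p2 ⊃ p2) ≡ ¬p2)))) ⊃ ((((p2 ∧ p1) ∨ p1) ∧ ((p1 ⊃ p1) ∨ p2)) ≡ (¬(p1 ∨ p2) ≡ ((¬p2 ∨ p2) ⊃ ¬p2))) = 1 ⊃ 0 = 0
(¬(((p2 ⊃ p1) ∧ (p2 ⊃ p1)) ⊃ p1) ⊃ ((¬(p2 ∨ ¬p2) ∨ (p1 ⊃ ((p1 ∧ p1) ⊃ p2))) ∨ ¬(p2 ⊃ ¬p2))) ⊃ ((((p2 ∧ (p2 ≡ p2)) ⊃ p2) ⊃ (¬((p1 ∨ p2) ∧ p2) ⊃ (¬(p2 ∨ p2) ∨ ((p2 ⊃ p2) ≡ ¬p2)))) ⊃ ((((p2 ∧ p1) ∨ p1) ∧ ((p1 ⊃ p1) ∨ p2)) ≡ (¬(p1 ∨ p2) ≡ ((¬p2 ∨ p2) ⊃ ¬p2)))) = 1 ⊃ 0 = 0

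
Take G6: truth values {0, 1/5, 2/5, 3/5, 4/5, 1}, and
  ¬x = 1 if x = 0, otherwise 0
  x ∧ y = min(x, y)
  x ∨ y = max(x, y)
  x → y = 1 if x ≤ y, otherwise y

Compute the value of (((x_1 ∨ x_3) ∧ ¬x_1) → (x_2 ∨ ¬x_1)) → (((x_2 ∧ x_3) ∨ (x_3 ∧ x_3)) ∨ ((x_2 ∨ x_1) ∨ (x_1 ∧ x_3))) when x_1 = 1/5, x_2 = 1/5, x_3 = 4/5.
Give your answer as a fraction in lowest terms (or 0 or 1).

4/5

x_1 ∨ x_3 = 1/5 ∨ 4/5 = 4/5
¬x_1 = ¬1/5 = 0
(x_1 ∨ x_3) ∧ ¬x_1 = 4/5 ∧ 0 = 0
¬x_1 = ¬1/5 = 0
x_2 ∨ ¬x_1 = 1/5 ∨ 0 = 1/5
((x_1 ∨ x_3) ∧ ¬x_1) → (x_2 ∨ ¬x_1) = 0 → 1/5 = 1
x_2 ∧ x_3 = 1/5 ∧ 4/5 = 1/5
x_3 ∧ x_3 = 4/5 ∧ 4/5 = 4/5
(x_2 ∧ x_3) ∨ (x_3 ∧ x_3) = 1/5 ∨ 4/5 = 4/5
x_2 ∨ x_1 = 1/5 ∨ 1/5 = 1/5
x_1 ∧ x_3 = 1/5 ∧ 4/5 = 1/5
(x_2 ∨ x_1) ∨ (x_1 ∧ x_3) = 1/5 ∨ 1/5 = 1/5
((x_2 ∧ x_3) ∨ (x_3 ∧ x_3)) ∨ ((x_2 ∨ x_1) ∨ (x_1 ∧ x_3)) = 4/5 ∨ 1/5 = 4/5
(((x_1 ∨ x_3) ∧ ¬x_1) → (x_2 ∨ ¬x_1)) → (((x_2 ∧ x_3) ∨ (x_3 ∧ x_3)) ∨ ((x_2 ∨ x_1) ∨ (x_1 ∧ x_3))) = 1 → 4/5 = 4/5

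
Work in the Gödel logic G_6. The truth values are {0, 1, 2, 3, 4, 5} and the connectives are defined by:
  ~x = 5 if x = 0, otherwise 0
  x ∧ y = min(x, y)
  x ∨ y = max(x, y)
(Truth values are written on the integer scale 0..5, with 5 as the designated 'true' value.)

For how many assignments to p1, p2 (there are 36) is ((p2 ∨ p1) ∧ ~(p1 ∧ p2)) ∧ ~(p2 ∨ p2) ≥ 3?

value 5: 1 assignment (counts)
value 4: 1 assignment (counts)
value 3: 1 assignment (counts)
value 2: 1 assignment
value 1: 1 assignment
value 0: 31 assignments
So 3 of the 36 assignments meet the threshold.

3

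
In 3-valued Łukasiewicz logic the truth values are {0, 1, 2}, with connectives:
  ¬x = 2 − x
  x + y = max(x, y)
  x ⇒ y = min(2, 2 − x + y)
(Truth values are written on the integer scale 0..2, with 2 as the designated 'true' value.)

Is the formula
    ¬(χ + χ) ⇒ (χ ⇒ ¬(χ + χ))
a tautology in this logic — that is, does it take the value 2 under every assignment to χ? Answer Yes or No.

χ = 0 ↦ 2
χ = 1 ↦ 2
χ = 2 ↦ 2
Every assignment gives a value ≥ 2.

Yes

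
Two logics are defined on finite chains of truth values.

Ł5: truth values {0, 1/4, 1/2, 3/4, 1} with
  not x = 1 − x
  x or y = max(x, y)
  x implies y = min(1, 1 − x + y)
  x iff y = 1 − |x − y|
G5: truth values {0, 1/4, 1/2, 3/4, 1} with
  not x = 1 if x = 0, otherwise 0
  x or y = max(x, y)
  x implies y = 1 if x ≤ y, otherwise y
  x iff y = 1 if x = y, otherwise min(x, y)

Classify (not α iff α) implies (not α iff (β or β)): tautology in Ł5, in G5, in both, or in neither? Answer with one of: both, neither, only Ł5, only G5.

In Ł5: at α = 1/4, β = 0 the value is 3/4 — not a tautology.
In G5: every assignment gives 1 — tautology.

only G5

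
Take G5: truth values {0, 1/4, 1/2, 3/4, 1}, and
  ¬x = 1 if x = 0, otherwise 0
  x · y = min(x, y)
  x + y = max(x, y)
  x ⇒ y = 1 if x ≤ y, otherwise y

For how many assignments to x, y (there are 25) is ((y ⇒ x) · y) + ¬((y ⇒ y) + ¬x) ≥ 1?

1

value 1: 1 assignment (counts)
value 3/4: 3 assignments
value 1/2: 5 assignments
value 1/4: 7 assignments
value 0: 9 assignments
So 1 of the 25 assignments meets the threshold.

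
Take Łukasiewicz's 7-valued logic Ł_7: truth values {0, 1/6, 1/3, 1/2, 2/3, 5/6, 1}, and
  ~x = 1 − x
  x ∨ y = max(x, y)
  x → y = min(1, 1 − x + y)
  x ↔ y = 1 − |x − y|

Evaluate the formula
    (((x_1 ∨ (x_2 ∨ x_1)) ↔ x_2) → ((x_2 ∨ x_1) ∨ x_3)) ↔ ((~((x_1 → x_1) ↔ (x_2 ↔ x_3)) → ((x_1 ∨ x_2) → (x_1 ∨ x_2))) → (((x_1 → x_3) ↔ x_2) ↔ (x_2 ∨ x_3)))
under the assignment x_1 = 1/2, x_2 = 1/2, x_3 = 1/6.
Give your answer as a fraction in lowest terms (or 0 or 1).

5/6

x_2 ∨ x_1 = 1/2 ∨ 1/2 = 1/2
x_1 ∨ (x_2 ∨ x_1) = 1/2 ∨ 1/2 = 1/2
(x_1 ∨ (x_2 ∨ x_1)) ↔ x_2 = 1/2 ↔ 1/2 = 1
x_2 ∨ x_1 = 1/2 ∨ 1/2 = 1/2
(x_2 ∨ x_1) ∨ x_3 = 1/2 ∨ 1/6 = 1/2
((x_1 ∨ (x_2 ∨ x_1)) ↔ x_2) → ((x_2 ∨ x_1) ∨ x_3) = 1 → 1/2 = 1/2
x_1 → x_1 = 1/2 → 1/2 = 1
x_2 ↔ x_3 = 1/2 ↔ 1/6 = 2/3
(x_1 → x_1) ↔ (x_2 ↔ x_3) = 1 ↔ 2/3 = 2/3
~((x_1 → x_1) ↔ (x_2 ↔ x_3)) = ~2/3 = 1/3
x_1 ∨ x_2 = 1/2 ∨ 1/2 = 1/2
x_1 ∨ x_2 = 1/2 ∨ 1/2 = 1/2
(x_1 ∨ x_2) → (x_1 ∨ x_2) = 1/2 → 1/2 = 1
~((x_1 → x_1) ↔ (x_2 ↔ x_3)) → ((x_1 ∨ x_2) → (x_1 ∨ x_2)) = 1/3 → 1 = 1
x_1 → x_3 = 1/2 → 1/6 = 2/3
(x_1 → x_3) ↔ x_2 = 2/3 ↔ 1/2 = 5/6
x_2 ∨ x_3 = 1/2 ∨ 1/6 = 1/2
((x_1 → x_3) ↔ x_2) ↔ (x_2 ∨ x_3) = 5/6 ↔ 1/2 = 2/3
(~((x_1 → x_1) ↔ (x_2 ↔ x_3)) → ((x_1 ∨ x_2) → (x_1 ∨ x_2))) → (((x_1 → x_3) ↔ x_2) ↔ (x_2 ∨ x_3)) = 1 → 2/3 = 2/3
(((x_1 ∨ (x_2 ∨ x_1)) ↔ x_2) → ((x_2 ∨ x_1) ∨ x_3)) ↔ ((~((x_1 → x_1) ↔ (x_2 ↔ x_3)) → ((x_1 ∨ x_2) → (x_1 ∨ x_2))) → (((x_1 → x_3) ↔ x_2) ↔ (x_2 ∨ x_3))) = 1/2 ↔ 2/3 = 5/6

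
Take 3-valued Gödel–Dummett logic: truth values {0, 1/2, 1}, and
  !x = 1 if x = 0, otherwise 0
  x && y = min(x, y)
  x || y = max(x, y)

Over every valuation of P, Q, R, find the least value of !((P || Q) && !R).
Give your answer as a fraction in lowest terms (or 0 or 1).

0

Take P = 0, Q = 1/2, R = 0:
P || Q = 0 || 1/2 = 1/2
!R = !0 = 1
(P || Q) && !R = 1/2 && 1 = 1/2
!((P || Q) && !R) = !1/2 = 0
No assignment yields a value below 0, so this is the minimum.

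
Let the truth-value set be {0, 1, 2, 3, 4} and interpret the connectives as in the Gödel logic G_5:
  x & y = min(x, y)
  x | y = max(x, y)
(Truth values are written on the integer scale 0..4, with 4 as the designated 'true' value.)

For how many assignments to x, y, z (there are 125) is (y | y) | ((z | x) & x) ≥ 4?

value 4: 45 assignments (counts)
value 3: 35 assignments
value 2: 25 assignments
value 1: 15 assignments
value 0: 5 assignments
So 45 of the 125 assignments meet the threshold.

45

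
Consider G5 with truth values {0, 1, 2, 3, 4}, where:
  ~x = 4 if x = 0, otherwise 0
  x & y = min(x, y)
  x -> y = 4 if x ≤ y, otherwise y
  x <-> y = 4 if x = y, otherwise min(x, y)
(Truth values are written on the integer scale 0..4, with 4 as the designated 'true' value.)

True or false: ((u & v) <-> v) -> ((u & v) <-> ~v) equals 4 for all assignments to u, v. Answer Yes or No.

No

Counterexample: take u = 0, v = 0.
u & v = 0 & 0 = 0
(u & v) <-> v = 0 <-> 0 = 4
u & v = 0 & 0 = 0
~v = ~0 = 4
(u & v) <-> ~v = 0 <-> 4 = 0
((u & v) <-> v) -> ((u & v) <-> ~v) = 4 -> 0 = 0
This gives 0 ≠ 4.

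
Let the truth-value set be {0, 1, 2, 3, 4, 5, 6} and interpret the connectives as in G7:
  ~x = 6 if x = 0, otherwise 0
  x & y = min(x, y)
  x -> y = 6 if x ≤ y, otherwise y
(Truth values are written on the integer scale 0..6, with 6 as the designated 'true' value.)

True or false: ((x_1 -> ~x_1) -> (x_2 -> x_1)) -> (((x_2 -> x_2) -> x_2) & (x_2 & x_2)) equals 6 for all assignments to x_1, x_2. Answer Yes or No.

Counterexample: take x_1 = 0, x_2 = 0.
~x_1 = ~0 = 6
x_1 -> ~x_1 = 0 -> 6 = 6
x_2 -> x_1 = 0 -> 0 = 6
(x_1 -> ~x_1) -> (x_2 -> x_1) = 6 -> 6 = 6
x_2 -> x_2 = 0 -> 0 = 6
(x_2 -> x_2) -> x_2 = 6 -> 0 = 0
x_2 & x_2 = 0 & 0 = 0
((x_2 -> x_2) -> x_2) & (x_2 & x_2) = 0 & 0 = 0
((x_1 -> ~x_1) -> (x_2 -> x_1)) -> (((x_2 -> x_2) -> x_2) & (x_2 & x_2)) = 6 -> 0 = 0
This gives 0 ≠ 6.

No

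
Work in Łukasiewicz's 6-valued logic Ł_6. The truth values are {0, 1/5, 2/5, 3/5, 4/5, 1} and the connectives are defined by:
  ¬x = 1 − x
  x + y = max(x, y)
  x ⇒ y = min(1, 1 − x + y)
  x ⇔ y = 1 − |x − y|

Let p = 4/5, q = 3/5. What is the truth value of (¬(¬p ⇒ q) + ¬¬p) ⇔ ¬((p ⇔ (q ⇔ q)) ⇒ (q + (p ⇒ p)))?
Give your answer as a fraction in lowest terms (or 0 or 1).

1/5

¬p = ¬4/5 = 1/5
¬p ⇒ q = 1/5 ⇒ 3/5 = 1
¬(¬p ⇒ q) = ¬1 = 0
¬p = ¬4/5 = 1/5
¬¬p = ¬1/5 = 4/5
¬(¬p ⇒ q) + ¬¬p = 0 + 4/5 = 4/5
q ⇔ q = 3/5 ⇔ 3/5 = 1
p ⇔ (q ⇔ q) = 4/5 ⇔ 1 = 4/5
p ⇒ p = 4/5 ⇒ 4/5 = 1
q + (p ⇒ p) = 3/5 + 1 = 1
(p ⇔ (q ⇔ q)) ⇒ (q + (p ⇒ p)) = 4/5 ⇒ 1 = 1
¬((p ⇔ (q ⇔ q)) ⇒ (q + (p ⇒ p))) = ¬1 = 0
(¬(¬p ⇒ q) + ¬¬p) ⇔ ¬((p ⇔ (q ⇔ q)) ⇒ (q + (p ⇒ p))) = 4/5 ⇔ 0 = 1/5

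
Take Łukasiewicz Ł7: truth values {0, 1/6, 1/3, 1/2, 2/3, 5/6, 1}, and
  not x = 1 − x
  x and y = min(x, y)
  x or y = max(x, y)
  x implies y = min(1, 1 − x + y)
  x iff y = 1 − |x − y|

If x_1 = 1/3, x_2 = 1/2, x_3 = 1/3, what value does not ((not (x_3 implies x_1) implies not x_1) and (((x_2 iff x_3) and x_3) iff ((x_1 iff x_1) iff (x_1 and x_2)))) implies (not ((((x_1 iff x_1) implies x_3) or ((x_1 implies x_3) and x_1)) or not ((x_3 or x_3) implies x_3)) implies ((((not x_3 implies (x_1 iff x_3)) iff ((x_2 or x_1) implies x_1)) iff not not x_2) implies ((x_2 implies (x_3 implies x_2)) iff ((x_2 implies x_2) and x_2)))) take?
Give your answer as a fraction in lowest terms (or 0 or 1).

x_3 implies x_1 = 1/3 implies 1/3 = 1
not (x_3 implies x_1) = not 1 = 0
not x_1 = not 1/3 = 2/3
not (x_3 implies x_1) implies not x_1 = 0 implies 2/3 = 1
x_2 iff x_3 = 1/2 iff 1/3 = 5/6
(x_2 iff x_3) and x_3 = 5/6 and 1/3 = 1/3
x_1 iff x_1 = 1/3 iff 1/3 = 1
x_1 and x_2 = 1/3 and 1/2 = 1/3
(x_1 iff x_1) iff (x_1 and x_2) = 1 iff 1/3 = 1/3
((x_2 iff x_3) and x_3) iff ((x_1 iff x_1) iff (x_1 and x_2)) = 1/3 iff 1/3 = 1
(not (x_3 implies x_1) implies not x_1) and (((x_2 iff x_3) and x_3) iff ((x_1 iff x_1) iff (x_1 and x_2))) = 1 and 1 = 1
not ((not (x_3 implies x_1) implies not x_1) and (((x_2 iff x_3) and x_3) iff ((x_1 iff x_1) iff (x_1 and x_2)))) = not 1 = 0
x_1 iff x_1 = 1/3 iff 1/3 = 1
(x_1 iff x_1) implies x_3 = 1 implies 1/3 = 1/3
x_1 implies x_3 = 1/3 implies 1/3 = 1
(x_1 implies x_3) and x_1 = 1 and 1/3 = 1/3
((x_1 iff x_1) implies x_3) or ((x_1 implies x_3) and x_1) = 1/3 or 1/3 = 1/3
x_3 or x_3 = 1/3 or 1/3 = 1/3
(x_3 or x_3) implies x_3 = 1/3 implies 1/3 = 1
not ((x_3 or x_3) implies x_3) = not 1 = 0
(((x_1 iff x_1) implies x_3) or ((x_1 implies x_3) and x_1)) or not ((x_3 or x_3) implies x_3) = 1/3 or 0 = 1/3
not ((((x_1 iff x_1) implies x_3) or ((x_1 implies x_3) and x_1)) or not ((x_3 or x_3) implies x_3)) = not 1/3 = 2/3
not x_3 = not 1/3 = 2/3
x_1 iff x_3 = 1/3 iff 1/3 = 1
not x_3 implies (x_1 iff x_3) = 2/3 implies 1 = 1
x_2 or x_1 = 1/2 or 1/3 = 1/2
(x_2 or x_1) implies x_1 = 1/2 implies 1/3 = 5/6
(not x_3 implies (x_1 iff x_3)) iff ((x_2 or x_1) implies x_1) = 1 iff 5/6 = 5/6
not x_2 = not 1/2 = 1/2
not not x_2 = not 1/2 = 1/2
((not x_3 implies (x_1 iff x_3)) iff ((x_2 or x_1) implies x_1)) iff not not x_2 = 5/6 iff 1/2 = 2/3
x_3 implies x_2 = 1/3 implies 1/2 = 1
x_2 implies (x_3 implies x_2) = 1/2 implies 1 = 1
x_2 implies x_2 = 1/2 implies 1/2 = 1
(x_2 implies x_2) and x_2 = 1 and 1/2 = 1/2
(x_2 implies (x_3 implies x_2)) iff ((x_2 implies x_2) and x_2) = 1 iff 1/2 = 1/2
(((not x_3 implies (x_1 iff x_3)) iff ((x_2 or x_1) implies x_1)) iff not not x_2) implies ((x_2 implies (x_3 implies x_2)) iff ((x_2 implies x_2) and x_2)) = 2/3 implies 1/2 = 5/6
not ((((x_1 iff x_1) implies x_3) or ((x_1 implies x_3) and x_1)) or not ((x_3 or x_3) implies x_3)) implies ((((not x_3 implies (x_1 iff x_3)) iff ((x_2 or x_1) implies x_1)) iff not not x_2) implies ((x_2 implies (x_3 implies x_2)) iff ((x_2 implies x_2) and x_2))) = 2/3 implies 5/6 = 1
not ((not (x_3 implies x_1) implies not x_1) and (((x_2 iff x_3) and x_3) iff ((x_1 iff x_1) iff (x_1 and x_2)))) implies (not ((((x_1 iff x_1) implies x_3) or ((x_1 implies x_3) and x_1)) or not ((x_3 or x_3) implies x_3)) implies ((((not x_3 implies (x_1 iff x_3)) iff ((x_2 or x_1) implies x_1)) iff not not x_2) implies ((x_2 implies (x_3 implies x_2)) iff ((x_2 implies x_2) and x_2)))) = 0 implies 1 = 1

1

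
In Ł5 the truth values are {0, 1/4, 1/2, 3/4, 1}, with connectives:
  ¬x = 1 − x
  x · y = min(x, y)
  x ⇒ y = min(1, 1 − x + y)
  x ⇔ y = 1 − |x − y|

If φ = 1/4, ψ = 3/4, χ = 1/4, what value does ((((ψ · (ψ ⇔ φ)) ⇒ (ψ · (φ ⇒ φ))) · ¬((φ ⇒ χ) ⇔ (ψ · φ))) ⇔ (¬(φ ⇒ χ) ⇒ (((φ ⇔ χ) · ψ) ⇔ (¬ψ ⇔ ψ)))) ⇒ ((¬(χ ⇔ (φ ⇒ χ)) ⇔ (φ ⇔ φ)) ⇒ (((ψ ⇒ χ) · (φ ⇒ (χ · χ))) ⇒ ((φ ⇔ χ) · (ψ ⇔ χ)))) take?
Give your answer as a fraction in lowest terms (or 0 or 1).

ψ ⇔ φ = 3/4 ⇔ 1/4 = 1/2
ψ · (ψ ⇔ φ) = 3/4 · 1/2 = 1/2
φ ⇒ φ = 1/4 ⇒ 1/4 = 1
ψ · (φ ⇒ φ) = 3/4 · 1 = 3/4
(ψ · (ψ ⇔ φ)) ⇒ (ψ · (φ ⇒ φ)) = 1/2 ⇒ 3/4 = 1
φ ⇒ χ = 1/4 ⇒ 1/4 = 1
ψ · φ = 3/4 · 1/4 = 1/4
(φ ⇒ χ) ⇔ (ψ · φ) = 1 ⇔ 1/4 = 1/4
¬((φ ⇒ χ) ⇔ (ψ · φ)) = ¬1/4 = 3/4
((ψ · (ψ ⇔ φ)) ⇒ (ψ · (φ ⇒ φ))) · ¬((φ ⇒ χ) ⇔ (ψ · φ)) = 1 · 3/4 = 3/4
φ ⇒ χ = 1/4 ⇒ 1/4 = 1
¬(φ ⇒ χ) = ¬1 = 0
φ ⇔ χ = 1/4 ⇔ 1/4 = 1
(φ ⇔ χ) · ψ = 1 · 3/4 = 3/4
¬ψ = ¬3/4 = 1/4
¬ψ ⇔ ψ = 1/4 ⇔ 3/4 = 1/2
((φ ⇔ χ) · ψ) ⇔ (¬ψ ⇔ ψ) = 3/4 ⇔ 1/2 = 3/4
¬(φ ⇒ χ) ⇒ (((φ ⇔ χ) · ψ) ⇔ (¬ψ ⇔ ψ)) = 0 ⇒ 3/4 = 1
(((ψ · (ψ ⇔ φ)) ⇒ (ψ · (φ ⇒ φ))) · ¬((φ ⇒ χ) ⇔ (ψ · φ))) ⇔ (¬(φ ⇒ χ) ⇒ (((φ ⇔ χ) · ψ) ⇔ (¬ψ ⇔ ψ))) = 3/4 ⇔ 1 = 3/4
φ ⇒ χ = 1/4 ⇒ 1/4 = 1
χ ⇔ (φ ⇒ χ) = 1/4 ⇔ 1 = 1/4
¬(χ ⇔ (φ ⇒ χ)) = ¬1/4 = 3/4
φ ⇔ φ = 1/4 ⇔ 1/4 = 1
¬(χ ⇔ (φ ⇒ χ)) ⇔ (φ ⇔ φ) = 3/4 ⇔ 1 = 3/4
ψ ⇒ χ = 3/4 ⇒ 1/4 = 1/2
χ · χ = 1/4 · 1/4 = 1/4
φ ⇒ (χ · χ) = 1/4 ⇒ 1/4 = 1
(ψ ⇒ χ) · (φ ⇒ (χ · χ)) = 1/2 · 1 = 1/2
φ ⇔ χ = 1/4 ⇔ 1/4 = 1
ψ ⇔ χ = 3/4 ⇔ 1/4 = 1/2
(φ ⇔ χ) · (ψ ⇔ χ) = 1 · 1/2 = 1/2
((ψ ⇒ χ) · (φ ⇒ (χ · χ))) ⇒ ((φ ⇔ χ) · (ψ ⇔ χ)) = 1/2 ⇒ 1/2 = 1
(¬(χ ⇔ (φ ⇒ χ)) ⇔ (φ ⇔ φ)) ⇒ (((ψ ⇒ χ) · (φ ⇒ (χ · χ))) ⇒ ((φ ⇔ χ) · (ψ ⇔ χ))) = 3/4 ⇒ 1 = 1
((((ψ · (ψ ⇔ φ)) ⇒ (ψ · (φ ⇒ φ))) · ¬((φ ⇒ χ) ⇔ (ψ · φ))) ⇔ (¬(φ ⇒ χ) ⇒ (((φ ⇔ χ) · ψ) ⇔ (¬ψ ⇔ ψ)))) ⇒ ((¬(χ ⇔ (φ ⇒ χ)) ⇔ (φ ⇔ φ)) ⇒ (((ψ ⇒ χ) · (φ ⇒ (χ · χ))) ⇒ ((φ ⇔ χ) · (ψ ⇔ χ)))) = 3/4 ⇒ 1 = 1

1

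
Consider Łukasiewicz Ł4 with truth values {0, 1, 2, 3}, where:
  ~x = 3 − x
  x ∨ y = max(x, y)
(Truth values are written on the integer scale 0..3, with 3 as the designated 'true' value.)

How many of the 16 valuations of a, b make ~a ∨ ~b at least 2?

12

a = 0, b = 0 ↦ 3  ≥
a = 0, b = 1 ↦ 3  ≥
a = 0, b = 2 ↦ 3  ≥
a = 0, b = 3 ↦ 3  ≥
a = 1, b = 0 ↦ 3  ≥
a = 1, b = 1 ↦ 2  ≥
a = 1, b = 2 ↦ 2  ≥
a = 1, b = 3 ↦ 2  ≥
a = 2, b = 0 ↦ 3  ≥
a = 2, b = 1 ↦ 2  ≥
a = 2, b = 2 ↦ 1  <
a = 2, b = 3 ↦ 1  <
a = 3, b = 0 ↦ 3  ≥
a = 3, b = 1 ↦ 2  ≥
a = 3, b = 2 ↦ 1  <
a = 3, b = 3 ↦ 0  <
So 12 of the 16 assignments meet the threshold.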